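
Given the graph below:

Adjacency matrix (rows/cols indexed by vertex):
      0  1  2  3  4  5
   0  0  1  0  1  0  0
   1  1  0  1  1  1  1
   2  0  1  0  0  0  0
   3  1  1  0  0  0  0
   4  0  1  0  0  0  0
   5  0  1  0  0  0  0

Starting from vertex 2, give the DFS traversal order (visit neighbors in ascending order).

DFS from vertex 2 (neighbors processed in ascending order):
Visit order: 2, 1, 0, 3, 4, 5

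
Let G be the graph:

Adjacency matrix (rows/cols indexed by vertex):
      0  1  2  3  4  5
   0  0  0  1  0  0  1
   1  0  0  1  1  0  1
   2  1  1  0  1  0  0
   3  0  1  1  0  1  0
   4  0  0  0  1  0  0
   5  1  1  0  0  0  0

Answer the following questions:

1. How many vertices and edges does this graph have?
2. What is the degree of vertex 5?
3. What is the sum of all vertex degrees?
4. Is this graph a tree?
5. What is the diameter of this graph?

Count: 6 vertices, 7 edges.
Vertex 5 has neighbors [0, 1], degree = 2.
Handshaking lemma: 2 * 7 = 14.
A tree on 6 vertices has 5 edges. This graph has 7 edges (2 extra). Not a tree.
Diameter (longest shortest path) = 3.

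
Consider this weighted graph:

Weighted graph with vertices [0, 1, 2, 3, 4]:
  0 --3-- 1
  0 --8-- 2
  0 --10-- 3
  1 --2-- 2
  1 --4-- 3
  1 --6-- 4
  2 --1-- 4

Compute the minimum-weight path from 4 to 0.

Using Dijkstra's algorithm from vertex 4:
Shortest path: 4 -> 2 -> 1 -> 0
Total weight: 1 + 2 + 3 = 6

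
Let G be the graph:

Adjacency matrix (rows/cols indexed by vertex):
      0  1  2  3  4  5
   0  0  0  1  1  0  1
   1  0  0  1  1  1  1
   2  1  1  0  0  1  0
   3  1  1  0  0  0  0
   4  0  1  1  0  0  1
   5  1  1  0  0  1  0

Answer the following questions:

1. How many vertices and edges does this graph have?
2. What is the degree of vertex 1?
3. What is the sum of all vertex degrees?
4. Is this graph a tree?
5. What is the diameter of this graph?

Count: 6 vertices, 9 edges.
Vertex 1 has neighbors [2, 3, 4, 5], degree = 4.
Handshaking lemma: 2 * 9 = 18.
A tree on 6 vertices has 5 edges. This graph has 9 edges (4 extra). Not a tree.
Diameter (longest shortest path) = 2.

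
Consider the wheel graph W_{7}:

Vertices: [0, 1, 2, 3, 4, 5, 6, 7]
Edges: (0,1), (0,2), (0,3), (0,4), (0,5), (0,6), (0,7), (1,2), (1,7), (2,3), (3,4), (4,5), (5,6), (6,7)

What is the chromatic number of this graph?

W_{7} = C_{7} plus a hub adjacent to every cycle vertex.
The outer cycle needs 3 colors (odd cycle); the hub is adjacent to all of them so needs a fresh color.
Chromatic number = 3 + 1 = 4.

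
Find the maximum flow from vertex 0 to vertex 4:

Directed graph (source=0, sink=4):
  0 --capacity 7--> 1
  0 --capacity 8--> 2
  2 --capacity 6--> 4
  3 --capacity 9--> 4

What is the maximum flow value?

Computing max flow:
  Flow on (0->2): 6/8
  Flow on (2->4): 6/6
Maximum flow = 6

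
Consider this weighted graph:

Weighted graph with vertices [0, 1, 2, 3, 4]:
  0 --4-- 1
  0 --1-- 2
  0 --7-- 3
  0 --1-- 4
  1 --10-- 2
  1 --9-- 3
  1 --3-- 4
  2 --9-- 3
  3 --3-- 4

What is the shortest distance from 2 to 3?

Using Dijkstra's algorithm from vertex 2:
Shortest path: 2 -> 0 -> 4 -> 3
Total weight: 1 + 1 + 3 = 5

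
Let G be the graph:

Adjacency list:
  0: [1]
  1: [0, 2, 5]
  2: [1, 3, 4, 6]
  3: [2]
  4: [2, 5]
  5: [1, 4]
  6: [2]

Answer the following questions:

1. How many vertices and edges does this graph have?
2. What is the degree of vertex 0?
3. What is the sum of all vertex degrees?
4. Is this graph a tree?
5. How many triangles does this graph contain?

Count: 7 vertices, 7 edges.
Vertex 0 has neighbors [1], degree = 1.
Handshaking lemma: 2 * 7 = 14.
A tree on 7 vertices has 6 edges. This graph has 7 edges (1 extra). Not a tree.
Number of triangles = 0.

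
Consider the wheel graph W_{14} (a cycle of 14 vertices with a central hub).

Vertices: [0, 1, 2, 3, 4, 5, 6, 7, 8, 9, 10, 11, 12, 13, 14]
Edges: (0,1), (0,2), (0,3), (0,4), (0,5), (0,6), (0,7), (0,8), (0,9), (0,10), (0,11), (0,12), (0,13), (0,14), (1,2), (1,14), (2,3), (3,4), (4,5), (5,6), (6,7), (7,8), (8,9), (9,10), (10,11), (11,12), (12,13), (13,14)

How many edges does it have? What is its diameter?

Wheel graph W_{14}: 14 cycle edges + 14 spoke edges = 28 edges.
The hub is distance 1 from all cycle vertices. Max distance between cycle vertices through hub is 2.
Diameter = 2.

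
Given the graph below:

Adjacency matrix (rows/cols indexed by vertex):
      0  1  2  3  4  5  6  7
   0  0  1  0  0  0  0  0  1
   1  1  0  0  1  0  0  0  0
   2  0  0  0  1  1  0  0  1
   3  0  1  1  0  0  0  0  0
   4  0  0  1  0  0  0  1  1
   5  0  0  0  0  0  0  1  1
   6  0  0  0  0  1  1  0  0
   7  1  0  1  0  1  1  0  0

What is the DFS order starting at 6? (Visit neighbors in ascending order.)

DFS from vertex 6 (neighbors processed in ascending order):
Visit order: 6, 4, 2, 3, 1, 0, 7, 5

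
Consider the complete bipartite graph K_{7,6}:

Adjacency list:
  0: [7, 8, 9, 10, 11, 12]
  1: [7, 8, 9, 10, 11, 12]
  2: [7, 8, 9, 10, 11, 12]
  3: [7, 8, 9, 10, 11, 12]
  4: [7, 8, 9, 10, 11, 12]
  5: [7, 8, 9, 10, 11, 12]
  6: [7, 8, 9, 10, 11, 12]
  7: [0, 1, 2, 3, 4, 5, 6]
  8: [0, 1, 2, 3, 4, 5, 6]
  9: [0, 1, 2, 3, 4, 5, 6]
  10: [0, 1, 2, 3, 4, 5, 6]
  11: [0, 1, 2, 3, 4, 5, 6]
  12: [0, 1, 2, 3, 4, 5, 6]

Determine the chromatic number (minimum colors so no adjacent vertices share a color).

K_{7,6} is bipartite: vertices split into two independent sets of size 7 and 6.
Color one set 0, the other 1. No adjacent vertices share a color.
Chromatic number = 2.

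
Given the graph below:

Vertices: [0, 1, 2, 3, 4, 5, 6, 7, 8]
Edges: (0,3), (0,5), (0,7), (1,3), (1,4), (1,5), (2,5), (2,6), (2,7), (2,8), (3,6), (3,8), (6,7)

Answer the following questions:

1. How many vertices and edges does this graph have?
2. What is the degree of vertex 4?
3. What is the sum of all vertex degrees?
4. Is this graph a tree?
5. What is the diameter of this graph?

Count: 9 vertices, 13 edges.
Vertex 4 has neighbors [1], degree = 1.
Handshaking lemma: 2 * 13 = 26.
A tree on 9 vertices has 8 edges. This graph has 13 edges (5 extra). Not a tree.
Diameter (longest shortest path) = 4.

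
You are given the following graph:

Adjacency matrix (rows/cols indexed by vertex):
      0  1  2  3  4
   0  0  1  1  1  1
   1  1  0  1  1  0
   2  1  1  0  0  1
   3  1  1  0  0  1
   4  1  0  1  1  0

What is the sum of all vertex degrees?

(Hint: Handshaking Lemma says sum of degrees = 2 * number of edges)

Count edges: 8 edges.
By Handshaking Lemma: sum of degrees = 2 * 8 = 16.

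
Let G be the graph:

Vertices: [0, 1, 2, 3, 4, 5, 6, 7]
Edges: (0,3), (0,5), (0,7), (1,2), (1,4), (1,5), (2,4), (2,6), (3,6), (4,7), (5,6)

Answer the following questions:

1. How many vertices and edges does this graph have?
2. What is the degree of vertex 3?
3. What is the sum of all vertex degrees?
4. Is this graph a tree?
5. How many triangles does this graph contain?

Count: 8 vertices, 11 edges.
Vertex 3 has neighbors [0, 6], degree = 2.
Handshaking lemma: 2 * 11 = 22.
A tree on 8 vertices has 7 edges. This graph has 11 edges (4 extra). Not a tree.
Number of triangles = 1.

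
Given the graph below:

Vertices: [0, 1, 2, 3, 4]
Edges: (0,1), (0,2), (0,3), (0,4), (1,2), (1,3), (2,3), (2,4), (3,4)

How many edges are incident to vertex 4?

Vertex 4 has neighbors [0, 2, 3], so deg(4) = 3.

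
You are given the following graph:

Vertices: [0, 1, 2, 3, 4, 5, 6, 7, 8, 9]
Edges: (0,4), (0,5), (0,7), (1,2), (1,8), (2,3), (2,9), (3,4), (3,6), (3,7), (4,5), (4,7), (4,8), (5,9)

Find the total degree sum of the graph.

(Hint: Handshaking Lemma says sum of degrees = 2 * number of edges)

Count edges: 14 edges.
By Handshaking Lemma: sum of degrees = 2 * 14 = 28.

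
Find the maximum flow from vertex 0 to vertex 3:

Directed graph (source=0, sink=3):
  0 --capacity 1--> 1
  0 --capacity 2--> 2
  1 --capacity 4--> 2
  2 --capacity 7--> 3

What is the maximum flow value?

Computing max flow:
  Flow on (0->1): 1/1
  Flow on (0->2): 2/2
  Flow on (1->2): 1/4
  Flow on (2->3): 3/7
Maximum flow = 3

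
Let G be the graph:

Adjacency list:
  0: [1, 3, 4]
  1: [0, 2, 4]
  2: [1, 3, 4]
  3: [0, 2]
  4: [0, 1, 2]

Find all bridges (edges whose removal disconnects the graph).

No bridges found. The graph is 2-edge-connected (no single edge removal disconnects it).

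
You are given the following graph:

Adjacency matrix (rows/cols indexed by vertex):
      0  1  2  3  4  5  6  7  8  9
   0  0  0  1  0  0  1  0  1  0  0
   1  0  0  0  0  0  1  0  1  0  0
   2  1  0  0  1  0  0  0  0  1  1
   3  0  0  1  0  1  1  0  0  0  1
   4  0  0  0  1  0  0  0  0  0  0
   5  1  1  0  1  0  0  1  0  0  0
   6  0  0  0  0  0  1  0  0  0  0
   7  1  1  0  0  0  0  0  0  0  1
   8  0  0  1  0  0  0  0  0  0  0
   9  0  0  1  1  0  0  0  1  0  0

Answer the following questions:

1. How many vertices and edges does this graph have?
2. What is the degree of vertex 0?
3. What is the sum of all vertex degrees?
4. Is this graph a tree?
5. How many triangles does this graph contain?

Count: 10 vertices, 13 edges.
Vertex 0 has neighbors [2, 5, 7], degree = 3.
Handshaking lemma: 2 * 13 = 26.
A tree on 10 vertices has 9 edges. This graph has 13 edges (4 extra). Not a tree.
Number of triangles = 1.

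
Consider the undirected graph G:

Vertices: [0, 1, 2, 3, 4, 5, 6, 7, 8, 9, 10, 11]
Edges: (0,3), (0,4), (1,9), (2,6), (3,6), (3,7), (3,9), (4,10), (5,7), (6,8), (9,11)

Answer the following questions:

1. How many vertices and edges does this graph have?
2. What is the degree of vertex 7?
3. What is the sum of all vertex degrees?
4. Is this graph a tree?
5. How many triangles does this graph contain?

Count: 12 vertices, 11 edges.
Vertex 7 has neighbors [3, 5], degree = 2.
Handshaking lemma: 2 * 11 = 22.
A graph is a tree iff it is connected and has exactly n-1 edges. This graph is connected (all 12 vertices in one component) and has 12-1 = 11 edges. It is a tree.
Number of triangles = 0.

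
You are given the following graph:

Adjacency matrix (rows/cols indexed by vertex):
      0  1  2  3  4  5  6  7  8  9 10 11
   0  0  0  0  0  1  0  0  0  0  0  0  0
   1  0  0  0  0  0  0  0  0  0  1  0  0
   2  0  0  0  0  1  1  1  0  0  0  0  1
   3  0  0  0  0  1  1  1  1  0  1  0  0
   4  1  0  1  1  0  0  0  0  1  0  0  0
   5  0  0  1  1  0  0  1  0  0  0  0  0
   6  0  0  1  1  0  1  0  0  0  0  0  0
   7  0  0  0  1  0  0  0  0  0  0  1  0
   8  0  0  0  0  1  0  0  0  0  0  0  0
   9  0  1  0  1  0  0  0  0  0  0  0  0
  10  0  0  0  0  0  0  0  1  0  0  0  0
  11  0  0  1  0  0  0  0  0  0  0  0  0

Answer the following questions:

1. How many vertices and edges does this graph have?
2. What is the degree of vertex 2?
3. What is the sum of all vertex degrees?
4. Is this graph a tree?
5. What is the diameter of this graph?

Count: 12 vertices, 14 edges.
Vertex 2 has neighbors [4, 5, 6, 11], degree = 4.
Handshaking lemma: 2 * 14 = 28.
A tree on 12 vertices has 11 edges. This graph has 14 edges (3 extra). Not a tree.
Diameter (longest shortest path) = 5.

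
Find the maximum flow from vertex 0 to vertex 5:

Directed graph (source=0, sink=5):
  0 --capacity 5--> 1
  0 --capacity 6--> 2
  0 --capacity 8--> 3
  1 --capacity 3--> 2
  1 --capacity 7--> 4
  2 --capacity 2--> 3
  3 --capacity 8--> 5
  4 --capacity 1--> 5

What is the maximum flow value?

Computing max flow:
  Flow on (0->1): 1/5
  Flow on (0->2): 2/6
  Flow on (0->3): 6/8
  Flow on (1->4): 1/7
  Flow on (2->3): 2/2
  Flow on (3->5): 8/8
  Flow on (4->5): 1/1
Maximum flow = 9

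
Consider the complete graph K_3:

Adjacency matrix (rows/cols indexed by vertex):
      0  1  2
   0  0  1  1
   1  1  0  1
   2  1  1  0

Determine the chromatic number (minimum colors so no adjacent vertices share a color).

In K_3, every vertex is adjacent to every other vertex.
Each vertex needs a unique color.
Chromatic number = 3.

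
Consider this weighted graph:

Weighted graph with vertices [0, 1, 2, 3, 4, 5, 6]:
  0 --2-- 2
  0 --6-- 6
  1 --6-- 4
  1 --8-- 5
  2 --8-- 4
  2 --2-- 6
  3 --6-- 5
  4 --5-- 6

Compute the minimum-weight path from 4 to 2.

Using Dijkstra's algorithm from vertex 4:
Shortest path: 4 -> 6 -> 2
Total weight: 5 + 2 = 7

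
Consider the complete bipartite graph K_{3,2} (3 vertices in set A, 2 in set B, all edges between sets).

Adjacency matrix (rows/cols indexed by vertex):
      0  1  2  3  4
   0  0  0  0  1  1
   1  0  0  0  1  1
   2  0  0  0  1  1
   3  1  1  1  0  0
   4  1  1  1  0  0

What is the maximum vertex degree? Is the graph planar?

Set-A vertices have degree 2; set-B vertices have degree 3. Maximum degree = max(3,2) = 3.
min(3,2) <= 2, so K_{3,2} avoids a K_{3,3} subdivision and is planar.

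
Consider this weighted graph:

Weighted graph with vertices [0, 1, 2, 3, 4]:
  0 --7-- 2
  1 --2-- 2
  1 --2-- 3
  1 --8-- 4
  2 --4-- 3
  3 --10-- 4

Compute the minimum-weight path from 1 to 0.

Using Dijkstra's algorithm from vertex 1:
Shortest path: 1 -> 2 -> 0
Total weight: 2 + 7 = 9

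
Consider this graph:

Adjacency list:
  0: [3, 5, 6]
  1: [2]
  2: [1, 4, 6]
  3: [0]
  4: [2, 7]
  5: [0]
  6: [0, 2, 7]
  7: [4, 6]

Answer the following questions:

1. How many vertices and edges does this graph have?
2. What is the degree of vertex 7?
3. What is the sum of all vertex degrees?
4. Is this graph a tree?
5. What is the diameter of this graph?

Count: 8 vertices, 8 edges.
Vertex 7 has neighbors [4, 6], degree = 2.
Handshaking lemma: 2 * 8 = 16.
A tree on 8 vertices has 7 edges. This graph has 8 edges (1 extra). Not a tree.
Diameter (longest shortest path) = 4.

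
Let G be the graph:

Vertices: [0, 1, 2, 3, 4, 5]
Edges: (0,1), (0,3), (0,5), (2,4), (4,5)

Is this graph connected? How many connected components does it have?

Checking connectivity: the graph has 1 connected component(s).
All vertices are reachable from each other. The graph IS connected.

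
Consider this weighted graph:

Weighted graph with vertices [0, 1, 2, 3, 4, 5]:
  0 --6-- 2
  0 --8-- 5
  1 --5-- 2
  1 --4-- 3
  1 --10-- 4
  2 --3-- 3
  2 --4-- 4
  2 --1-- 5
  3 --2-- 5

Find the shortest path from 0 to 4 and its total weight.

Using Dijkstra's algorithm from vertex 0:
Shortest path: 0 -> 2 -> 4
Total weight: 6 + 4 = 10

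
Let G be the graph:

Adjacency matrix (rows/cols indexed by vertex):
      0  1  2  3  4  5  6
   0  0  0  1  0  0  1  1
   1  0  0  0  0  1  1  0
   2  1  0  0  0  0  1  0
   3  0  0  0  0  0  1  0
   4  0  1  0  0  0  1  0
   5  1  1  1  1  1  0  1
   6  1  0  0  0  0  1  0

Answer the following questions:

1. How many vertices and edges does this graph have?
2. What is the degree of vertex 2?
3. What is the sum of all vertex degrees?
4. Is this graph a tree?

Count: 7 vertices, 9 edges.
Vertex 2 has neighbors [0, 5], degree = 2.
Handshaking lemma: 2 * 9 = 18.
A tree on 7 vertices has 6 edges. This graph has 9 edges (3 extra). Not a tree.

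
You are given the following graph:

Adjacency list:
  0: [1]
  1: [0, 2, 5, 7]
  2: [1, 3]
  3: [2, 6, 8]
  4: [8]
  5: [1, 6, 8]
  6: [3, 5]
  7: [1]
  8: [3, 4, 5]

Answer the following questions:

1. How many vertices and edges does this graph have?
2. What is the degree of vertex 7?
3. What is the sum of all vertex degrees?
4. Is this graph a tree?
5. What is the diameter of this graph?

Count: 9 vertices, 10 edges.
Vertex 7 has neighbors [1], degree = 1.
Handshaking lemma: 2 * 10 = 20.
A tree on 9 vertices has 8 edges. This graph has 10 edges (2 extra). Not a tree.
Diameter (longest shortest path) = 4.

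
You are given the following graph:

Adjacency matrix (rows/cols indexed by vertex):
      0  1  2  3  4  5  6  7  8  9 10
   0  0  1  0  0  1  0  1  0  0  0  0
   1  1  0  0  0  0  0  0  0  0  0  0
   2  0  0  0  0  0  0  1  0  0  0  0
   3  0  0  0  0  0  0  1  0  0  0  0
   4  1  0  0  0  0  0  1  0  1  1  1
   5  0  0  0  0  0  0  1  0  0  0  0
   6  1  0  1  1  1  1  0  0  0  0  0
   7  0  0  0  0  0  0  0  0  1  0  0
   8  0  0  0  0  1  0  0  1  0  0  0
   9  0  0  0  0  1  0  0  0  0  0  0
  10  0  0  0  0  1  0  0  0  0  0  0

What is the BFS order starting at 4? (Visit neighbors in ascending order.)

BFS from vertex 4 (neighbors processed in ascending order):
Visit order: 4, 0, 6, 8, 9, 10, 1, 2, 3, 5, 7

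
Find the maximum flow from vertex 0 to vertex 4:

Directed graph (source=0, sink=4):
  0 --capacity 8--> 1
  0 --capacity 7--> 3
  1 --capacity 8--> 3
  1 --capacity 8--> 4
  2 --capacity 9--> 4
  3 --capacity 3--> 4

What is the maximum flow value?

Computing max flow:
  Flow on (0->1): 8/8
  Flow on (0->3): 3/7
  Flow on (1->4): 8/8
  Flow on (3->4): 3/3
Maximum flow = 11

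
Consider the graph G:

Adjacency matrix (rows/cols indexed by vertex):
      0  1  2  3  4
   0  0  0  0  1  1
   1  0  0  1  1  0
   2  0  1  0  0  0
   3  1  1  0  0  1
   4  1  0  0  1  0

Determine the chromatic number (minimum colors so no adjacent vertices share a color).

The graph has a maximum clique of size 3 (lower bound on chromatic number).
A valid 3-coloring: {0: 1, 1: 1, 2: 0, 3: 0, 4: 2}.
Chromatic number = 3.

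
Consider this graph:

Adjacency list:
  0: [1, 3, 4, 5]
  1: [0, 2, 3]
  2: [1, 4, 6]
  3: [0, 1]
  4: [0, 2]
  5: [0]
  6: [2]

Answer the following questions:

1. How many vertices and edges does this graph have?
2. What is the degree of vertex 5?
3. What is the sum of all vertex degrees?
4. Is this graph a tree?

Count: 7 vertices, 8 edges.
Vertex 5 has neighbors [0], degree = 1.
Handshaking lemma: 2 * 8 = 16.
A tree on 7 vertices has 6 edges. This graph has 8 edges (2 extra). Not a tree.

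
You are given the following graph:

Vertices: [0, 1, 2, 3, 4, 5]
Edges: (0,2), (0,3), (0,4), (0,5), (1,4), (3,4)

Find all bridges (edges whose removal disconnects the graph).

A bridge is an edge whose removal increases the number of connected components.
Bridges found: (0,2), (0,5), (1,4)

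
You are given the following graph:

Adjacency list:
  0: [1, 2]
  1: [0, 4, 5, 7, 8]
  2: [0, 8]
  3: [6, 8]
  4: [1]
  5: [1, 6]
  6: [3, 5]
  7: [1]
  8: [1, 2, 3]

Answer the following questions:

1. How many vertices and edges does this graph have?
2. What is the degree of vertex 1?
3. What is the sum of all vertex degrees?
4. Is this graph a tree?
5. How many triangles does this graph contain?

Count: 9 vertices, 10 edges.
Vertex 1 has neighbors [0, 4, 5, 7, 8], degree = 5.
Handshaking lemma: 2 * 10 = 20.
A tree on 9 vertices has 8 edges. This graph has 10 edges (2 extra). Not a tree.
Number of triangles = 0.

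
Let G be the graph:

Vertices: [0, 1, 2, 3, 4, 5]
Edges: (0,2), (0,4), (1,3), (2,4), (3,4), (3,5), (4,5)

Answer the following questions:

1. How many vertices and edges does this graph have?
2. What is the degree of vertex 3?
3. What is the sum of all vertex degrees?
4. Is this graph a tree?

Count: 6 vertices, 7 edges.
Vertex 3 has neighbors [1, 4, 5], degree = 3.
Handshaking lemma: 2 * 7 = 14.
A tree on 6 vertices has 5 edges. This graph has 7 edges (2 extra). Not a tree.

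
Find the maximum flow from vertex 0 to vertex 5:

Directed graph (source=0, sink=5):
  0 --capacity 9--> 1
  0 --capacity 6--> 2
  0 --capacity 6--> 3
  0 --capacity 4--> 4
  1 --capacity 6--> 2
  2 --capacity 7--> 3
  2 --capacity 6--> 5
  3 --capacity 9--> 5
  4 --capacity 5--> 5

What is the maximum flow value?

Computing max flow:
  Flow on (0->1): 6/9
  Flow on (0->2): 6/6
  Flow on (0->3): 3/6
  Flow on (0->4): 4/4
  Flow on (1->2): 6/6
  Flow on (2->3): 6/7
  Flow on (2->5): 6/6
  Flow on (3->5): 9/9
  Flow on (4->5): 4/5
Maximum flow = 19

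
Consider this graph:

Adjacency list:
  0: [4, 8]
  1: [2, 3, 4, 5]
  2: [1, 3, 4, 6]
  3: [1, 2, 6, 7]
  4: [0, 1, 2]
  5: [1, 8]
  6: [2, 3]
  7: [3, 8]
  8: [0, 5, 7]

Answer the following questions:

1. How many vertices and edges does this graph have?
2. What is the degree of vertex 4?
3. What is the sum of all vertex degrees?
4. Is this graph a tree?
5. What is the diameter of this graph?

Count: 9 vertices, 13 edges.
Vertex 4 has neighbors [0, 1, 2], degree = 3.
Handshaking lemma: 2 * 13 = 26.
A tree on 9 vertices has 8 edges. This graph has 13 edges (5 extra). Not a tree.
Diameter (longest shortest path) = 3.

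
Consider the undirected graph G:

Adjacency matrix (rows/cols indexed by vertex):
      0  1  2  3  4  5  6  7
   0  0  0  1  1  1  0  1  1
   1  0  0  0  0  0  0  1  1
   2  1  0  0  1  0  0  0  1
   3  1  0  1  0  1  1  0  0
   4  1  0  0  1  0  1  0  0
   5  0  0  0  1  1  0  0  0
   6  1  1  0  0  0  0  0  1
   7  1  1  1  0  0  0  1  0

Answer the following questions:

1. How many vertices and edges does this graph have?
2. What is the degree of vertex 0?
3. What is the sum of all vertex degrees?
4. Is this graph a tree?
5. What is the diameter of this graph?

Count: 8 vertices, 13 edges.
Vertex 0 has neighbors [2, 3, 4, 6, 7], degree = 5.
Handshaking lemma: 2 * 13 = 26.
A tree on 8 vertices has 7 edges. This graph has 13 edges (6 extra). Not a tree.
Diameter (longest shortest path) = 4.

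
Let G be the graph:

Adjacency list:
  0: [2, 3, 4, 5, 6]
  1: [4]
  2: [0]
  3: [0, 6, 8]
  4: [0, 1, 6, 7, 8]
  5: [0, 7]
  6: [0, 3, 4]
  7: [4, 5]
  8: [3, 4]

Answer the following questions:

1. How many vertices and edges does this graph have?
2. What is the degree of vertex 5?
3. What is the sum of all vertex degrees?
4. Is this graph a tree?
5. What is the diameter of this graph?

Count: 9 vertices, 12 edges.
Vertex 5 has neighbors [0, 7], degree = 2.
Handshaking lemma: 2 * 12 = 24.
A tree on 9 vertices has 8 edges. This graph has 12 edges (4 extra). Not a tree.
Diameter (longest shortest path) = 3.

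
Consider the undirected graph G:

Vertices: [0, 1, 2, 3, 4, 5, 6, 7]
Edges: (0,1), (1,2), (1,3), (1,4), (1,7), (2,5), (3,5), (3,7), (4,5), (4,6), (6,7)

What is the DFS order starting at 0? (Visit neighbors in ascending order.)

DFS from vertex 0 (neighbors processed in ascending order):
Visit order: 0, 1, 2, 5, 3, 7, 6, 4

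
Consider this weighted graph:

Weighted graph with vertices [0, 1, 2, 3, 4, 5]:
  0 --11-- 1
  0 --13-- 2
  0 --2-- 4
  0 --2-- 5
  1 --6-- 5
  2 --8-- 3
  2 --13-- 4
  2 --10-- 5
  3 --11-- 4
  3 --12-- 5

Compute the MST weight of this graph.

Applying Kruskal's algorithm (sort edges by weight, add if no cycle):
  Add (0,4) w=2
  Add (0,5) w=2
  Add (1,5) w=6
  Add (2,3) w=8
  Add (2,5) w=10
  Skip (0,1) w=11 (creates cycle)
  Skip (3,4) w=11 (creates cycle)
  Skip (3,5) w=12 (creates cycle)
  Skip (0,2) w=13 (creates cycle)
  Skip (2,4) w=13 (creates cycle)
MST weight = 28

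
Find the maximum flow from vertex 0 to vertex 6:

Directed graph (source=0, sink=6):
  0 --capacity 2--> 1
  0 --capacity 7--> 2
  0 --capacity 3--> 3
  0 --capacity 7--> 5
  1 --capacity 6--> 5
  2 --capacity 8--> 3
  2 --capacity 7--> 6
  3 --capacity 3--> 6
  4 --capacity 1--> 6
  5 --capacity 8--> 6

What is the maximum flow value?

Computing max flow:
  Flow on (0->1): 2/2
  Flow on (0->2): 7/7
  Flow on (0->3): 3/3
  Flow on (0->5): 6/7
  Flow on (1->5): 2/6
  Flow on (2->6): 7/7
  Flow on (3->6): 3/3
  Flow on (5->6): 8/8
Maximum flow = 18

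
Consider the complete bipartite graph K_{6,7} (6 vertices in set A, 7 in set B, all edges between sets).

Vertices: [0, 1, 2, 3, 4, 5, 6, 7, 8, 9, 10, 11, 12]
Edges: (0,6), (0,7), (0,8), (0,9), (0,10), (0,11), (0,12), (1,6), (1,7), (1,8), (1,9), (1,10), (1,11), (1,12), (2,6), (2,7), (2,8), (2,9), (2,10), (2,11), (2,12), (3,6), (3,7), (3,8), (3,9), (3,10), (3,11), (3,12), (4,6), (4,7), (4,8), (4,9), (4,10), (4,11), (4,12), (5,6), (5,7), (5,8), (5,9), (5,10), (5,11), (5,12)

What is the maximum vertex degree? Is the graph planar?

Set-A vertices have degree 7; set-B vertices have degree 6. Maximum degree = max(6,7) = 7.
K_{6,7} contains K_{3,3} as a subgraph (since both sides have >= 3 vertices); by Kuratowski's theorem it is not planar.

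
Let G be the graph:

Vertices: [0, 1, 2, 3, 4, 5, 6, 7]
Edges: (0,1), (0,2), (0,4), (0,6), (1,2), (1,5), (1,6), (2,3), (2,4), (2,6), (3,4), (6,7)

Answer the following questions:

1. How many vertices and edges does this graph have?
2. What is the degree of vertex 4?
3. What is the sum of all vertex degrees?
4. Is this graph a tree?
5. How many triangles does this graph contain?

Count: 8 vertices, 12 edges.
Vertex 4 has neighbors [0, 2, 3], degree = 3.
Handshaking lemma: 2 * 12 = 24.
A tree on 8 vertices has 7 edges. This graph has 12 edges (5 extra). Not a tree.
Number of triangles = 6.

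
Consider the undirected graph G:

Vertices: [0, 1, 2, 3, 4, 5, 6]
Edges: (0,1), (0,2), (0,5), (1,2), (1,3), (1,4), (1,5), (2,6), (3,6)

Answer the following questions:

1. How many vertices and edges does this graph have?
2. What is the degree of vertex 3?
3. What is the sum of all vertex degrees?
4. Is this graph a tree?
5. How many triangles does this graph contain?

Count: 7 vertices, 9 edges.
Vertex 3 has neighbors [1, 6], degree = 2.
Handshaking lemma: 2 * 9 = 18.
A tree on 7 vertices has 6 edges. This graph has 9 edges (3 extra). Not a tree.
Number of triangles = 2.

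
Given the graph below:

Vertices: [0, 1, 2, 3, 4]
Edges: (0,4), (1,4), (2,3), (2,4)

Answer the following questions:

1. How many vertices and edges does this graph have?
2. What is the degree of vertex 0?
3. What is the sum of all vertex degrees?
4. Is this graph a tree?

Count: 5 vertices, 4 edges.
Vertex 0 has neighbors [4], degree = 1.
Handshaking lemma: 2 * 4 = 8.
A graph is a tree iff it is connected and has exactly n-1 edges. This graph is connected (all 5 vertices in one component) and has 5-1 = 4 edges. It is a tree.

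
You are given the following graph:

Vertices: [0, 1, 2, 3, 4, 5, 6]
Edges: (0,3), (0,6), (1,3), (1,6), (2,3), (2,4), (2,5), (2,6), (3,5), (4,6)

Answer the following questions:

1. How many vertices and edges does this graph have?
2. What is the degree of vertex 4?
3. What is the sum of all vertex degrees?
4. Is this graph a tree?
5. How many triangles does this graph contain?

Count: 7 vertices, 10 edges.
Vertex 4 has neighbors [2, 6], degree = 2.
Handshaking lemma: 2 * 10 = 20.
A tree on 7 vertices has 6 edges. This graph has 10 edges (4 extra). Not a tree.
Number of triangles = 2.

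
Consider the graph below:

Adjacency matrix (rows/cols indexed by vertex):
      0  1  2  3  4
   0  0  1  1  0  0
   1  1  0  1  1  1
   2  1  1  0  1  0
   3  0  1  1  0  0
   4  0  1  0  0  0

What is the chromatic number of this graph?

The graph has a maximum clique of size 3 (lower bound on chromatic number).
A valid 3-coloring: {0: 2, 1: 0, 2: 1, 3: 2, 4: 1}.
Chromatic number = 3.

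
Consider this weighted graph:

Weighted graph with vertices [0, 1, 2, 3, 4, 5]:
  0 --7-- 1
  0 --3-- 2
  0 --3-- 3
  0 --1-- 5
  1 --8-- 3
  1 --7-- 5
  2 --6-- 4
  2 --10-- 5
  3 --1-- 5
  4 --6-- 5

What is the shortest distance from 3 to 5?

Using Dijkstra's algorithm from vertex 3:
Shortest path: 3 -> 5
Total weight: 1 = 1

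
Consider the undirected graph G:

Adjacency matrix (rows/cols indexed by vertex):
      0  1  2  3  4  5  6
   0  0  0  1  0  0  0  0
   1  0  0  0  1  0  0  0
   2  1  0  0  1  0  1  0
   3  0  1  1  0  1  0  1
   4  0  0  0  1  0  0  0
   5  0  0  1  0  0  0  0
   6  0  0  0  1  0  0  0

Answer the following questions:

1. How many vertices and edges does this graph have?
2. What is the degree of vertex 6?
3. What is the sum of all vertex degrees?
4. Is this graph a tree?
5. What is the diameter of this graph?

Count: 7 vertices, 6 edges.
Vertex 6 has neighbors [3], degree = 1.
Handshaking lemma: 2 * 6 = 12.
A graph is a tree iff it is connected and has exactly n-1 edges. This graph is connected (all 7 vertices in one component) and has 7-1 = 6 edges. It is a tree.
Diameter (longest shortest path) = 3.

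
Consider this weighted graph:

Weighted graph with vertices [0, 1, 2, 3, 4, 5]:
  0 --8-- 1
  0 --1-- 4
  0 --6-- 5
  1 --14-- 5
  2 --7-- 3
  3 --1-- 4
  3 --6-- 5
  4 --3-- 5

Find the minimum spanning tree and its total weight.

Applying Kruskal's algorithm (sort edges by weight, add if no cycle):
  Add (0,4) w=1
  Add (3,4) w=1
  Add (4,5) w=3
  Skip (0,5) w=6 (creates cycle)
  Skip (3,5) w=6 (creates cycle)
  Add (2,3) w=7
  Add (0,1) w=8
  Skip (1,5) w=14 (creates cycle)
MST weight = 20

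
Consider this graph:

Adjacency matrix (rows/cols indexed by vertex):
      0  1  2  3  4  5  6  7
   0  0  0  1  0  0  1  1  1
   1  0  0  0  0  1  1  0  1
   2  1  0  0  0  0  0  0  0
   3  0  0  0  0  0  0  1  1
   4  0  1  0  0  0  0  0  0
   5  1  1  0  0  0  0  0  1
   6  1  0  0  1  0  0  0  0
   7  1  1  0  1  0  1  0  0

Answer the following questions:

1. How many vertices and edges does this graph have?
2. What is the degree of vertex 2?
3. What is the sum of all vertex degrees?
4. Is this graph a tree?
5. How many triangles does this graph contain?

Count: 8 vertices, 10 edges.
Vertex 2 has neighbors [0], degree = 1.
Handshaking lemma: 2 * 10 = 20.
A tree on 8 vertices has 7 edges. This graph has 10 edges (3 extra). Not a tree.
Number of triangles = 2.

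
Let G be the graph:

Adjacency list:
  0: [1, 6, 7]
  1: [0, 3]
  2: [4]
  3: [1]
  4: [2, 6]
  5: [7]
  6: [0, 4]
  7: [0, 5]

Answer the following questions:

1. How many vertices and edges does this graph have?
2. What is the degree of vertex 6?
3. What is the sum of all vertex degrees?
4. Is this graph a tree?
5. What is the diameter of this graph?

Count: 8 vertices, 7 edges.
Vertex 6 has neighbors [0, 4], degree = 2.
Handshaking lemma: 2 * 7 = 14.
A graph is a tree iff it is connected and has exactly n-1 edges. This graph is connected (all 8 vertices in one component) and has 8-1 = 7 edges. It is a tree.
Diameter (longest shortest path) = 5.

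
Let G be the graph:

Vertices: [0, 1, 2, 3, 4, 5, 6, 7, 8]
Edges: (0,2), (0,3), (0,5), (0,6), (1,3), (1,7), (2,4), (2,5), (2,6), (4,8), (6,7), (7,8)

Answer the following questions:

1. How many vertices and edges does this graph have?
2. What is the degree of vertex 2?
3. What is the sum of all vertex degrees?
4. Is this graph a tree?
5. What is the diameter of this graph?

Count: 9 vertices, 12 edges.
Vertex 2 has neighbors [0, 4, 5, 6], degree = 4.
Handshaking lemma: 2 * 12 = 24.
A tree on 9 vertices has 8 edges. This graph has 12 edges (4 extra). Not a tree.
Diameter (longest shortest path) = 3.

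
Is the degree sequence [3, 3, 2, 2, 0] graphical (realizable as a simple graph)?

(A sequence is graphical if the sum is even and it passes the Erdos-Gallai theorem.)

Sum of degrees = 10. Sum is even and passes Erdos-Gallai. The sequence IS graphical.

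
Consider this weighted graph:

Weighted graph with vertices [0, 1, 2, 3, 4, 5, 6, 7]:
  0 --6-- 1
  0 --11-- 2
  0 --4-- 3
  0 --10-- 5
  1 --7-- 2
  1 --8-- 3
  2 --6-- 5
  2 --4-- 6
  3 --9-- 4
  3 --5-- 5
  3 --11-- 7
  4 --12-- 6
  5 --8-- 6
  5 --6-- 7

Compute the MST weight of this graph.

Applying Kruskal's algorithm (sort edges by weight, add if no cycle):
  Add (0,3) w=4
  Add (2,6) w=4
  Add (3,5) w=5
  Add (0,1) w=6
  Add (2,5) w=6
  Add (5,7) w=6
  Skip (1,2) w=7 (creates cycle)
  Skip (1,3) w=8 (creates cycle)
  Skip (5,6) w=8 (creates cycle)
  Add (3,4) w=9
  Skip (0,5) w=10 (creates cycle)
  Skip (0,2) w=11 (creates cycle)
  Skip (3,7) w=11 (creates cycle)
  Skip (4,6) w=12 (creates cycle)
MST weight = 40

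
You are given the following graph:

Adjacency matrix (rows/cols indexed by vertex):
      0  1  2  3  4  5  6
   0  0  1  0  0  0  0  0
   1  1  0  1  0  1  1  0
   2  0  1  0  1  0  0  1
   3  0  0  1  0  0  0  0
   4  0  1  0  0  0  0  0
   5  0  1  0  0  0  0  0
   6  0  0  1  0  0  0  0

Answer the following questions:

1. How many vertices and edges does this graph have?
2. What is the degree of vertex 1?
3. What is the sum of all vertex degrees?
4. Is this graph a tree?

Count: 7 vertices, 6 edges.
Vertex 1 has neighbors [0, 2, 4, 5], degree = 4.
Handshaking lemma: 2 * 6 = 12.
A graph is a tree iff it is connected and has exactly n-1 edges. This graph is connected (all 7 vertices in one component) and has 7-1 = 6 edges. It is a tree.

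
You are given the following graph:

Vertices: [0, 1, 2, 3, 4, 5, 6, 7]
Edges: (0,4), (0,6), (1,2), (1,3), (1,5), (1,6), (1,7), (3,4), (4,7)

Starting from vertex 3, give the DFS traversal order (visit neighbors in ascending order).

DFS from vertex 3 (neighbors processed in ascending order):
Visit order: 3, 1, 2, 5, 6, 0, 4, 7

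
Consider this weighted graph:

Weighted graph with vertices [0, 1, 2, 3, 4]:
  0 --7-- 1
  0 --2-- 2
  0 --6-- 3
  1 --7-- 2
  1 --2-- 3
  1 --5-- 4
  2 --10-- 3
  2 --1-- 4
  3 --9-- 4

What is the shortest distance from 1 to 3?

Using Dijkstra's algorithm from vertex 1:
Shortest path: 1 -> 3
Total weight: 2 = 2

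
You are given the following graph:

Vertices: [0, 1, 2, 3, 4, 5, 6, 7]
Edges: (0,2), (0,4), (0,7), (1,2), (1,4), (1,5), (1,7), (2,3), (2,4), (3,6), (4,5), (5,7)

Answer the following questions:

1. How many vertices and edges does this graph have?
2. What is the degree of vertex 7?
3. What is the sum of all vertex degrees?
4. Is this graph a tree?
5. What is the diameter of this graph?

Count: 8 vertices, 12 edges.
Vertex 7 has neighbors [0, 1, 5], degree = 3.
Handshaking lemma: 2 * 12 = 24.
A tree on 8 vertices has 7 edges. This graph has 12 edges (5 extra). Not a tree.
Diameter (longest shortest path) = 4.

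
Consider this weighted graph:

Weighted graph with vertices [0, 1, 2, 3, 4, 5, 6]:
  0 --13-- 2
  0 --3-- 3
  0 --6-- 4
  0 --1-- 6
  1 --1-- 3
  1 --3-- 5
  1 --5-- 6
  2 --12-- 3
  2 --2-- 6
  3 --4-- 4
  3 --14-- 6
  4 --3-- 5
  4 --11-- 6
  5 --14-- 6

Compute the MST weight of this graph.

Applying Kruskal's algorithm (sort edges by weight, add if no cycle):
  Add (0,6) w=1
  Add (1,3) w=1
  Add (2,6) w=2
  Add (0,3) w=3
  Add (1,5) w=3
  Add (4,5) w=3
  Skip (3,4) w=4 (creates cycle)
  Skip (1,6) w=5 (creates cycle)
  Skip (0,4) w=6 (creates cycle)
  Skip (4,6) w=11 (creates cycle)
  Skip (2,3) w=12 (creates cycle)
  Skip (0,2) w=13 (creates cycle)
  Skip (3,6) w=14 (creates cycle)
  Skip (5,6) w=14 (creates cycle)
MST weight = 13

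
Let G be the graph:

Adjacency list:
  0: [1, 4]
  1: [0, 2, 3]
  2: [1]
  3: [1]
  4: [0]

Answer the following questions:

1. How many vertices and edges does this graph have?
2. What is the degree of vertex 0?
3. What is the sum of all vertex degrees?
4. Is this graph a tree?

Count: 5 vertices, 4 edges.
Vertex 0 has neighbors [1, 4], degree = 2.
Handshaking lemma: 2 * 4 = 8.
A graph is a tree iff it is connected and has exactly n-1 edges. This graph is connected (all 5 vertices in one component) and has 5-1 = 4 edges. It is a tree.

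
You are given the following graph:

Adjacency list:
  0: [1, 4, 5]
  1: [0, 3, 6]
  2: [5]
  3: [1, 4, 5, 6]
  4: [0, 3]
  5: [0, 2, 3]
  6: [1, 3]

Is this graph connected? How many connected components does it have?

Checking connectivity: the graph has 1 connected component(s).
All vertices are reachable from each other. The graph IS connected.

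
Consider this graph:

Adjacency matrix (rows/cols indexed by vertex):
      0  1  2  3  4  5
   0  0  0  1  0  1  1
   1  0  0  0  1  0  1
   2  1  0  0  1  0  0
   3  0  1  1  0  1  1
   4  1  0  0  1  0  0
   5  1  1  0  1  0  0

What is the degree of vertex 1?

Vertex 1 has neighbors [3, 5], so deg(1) = 2.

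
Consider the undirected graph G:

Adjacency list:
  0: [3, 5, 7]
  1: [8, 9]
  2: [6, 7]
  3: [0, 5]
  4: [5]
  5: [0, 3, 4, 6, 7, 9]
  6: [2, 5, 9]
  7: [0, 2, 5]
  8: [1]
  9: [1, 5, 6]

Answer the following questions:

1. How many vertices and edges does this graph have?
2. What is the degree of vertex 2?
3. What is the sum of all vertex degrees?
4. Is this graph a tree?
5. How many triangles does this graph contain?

Count: 10 vertices, 13 edges.
Vertex 2 has neighbors [6, 7], degree = 2.
Handshaking lemma: 2 * 13 = 26.
A tree on 10 vertices has 9 edges. This graph has 13 edges (4 extra). Not a tree.
Number of triangles = 3.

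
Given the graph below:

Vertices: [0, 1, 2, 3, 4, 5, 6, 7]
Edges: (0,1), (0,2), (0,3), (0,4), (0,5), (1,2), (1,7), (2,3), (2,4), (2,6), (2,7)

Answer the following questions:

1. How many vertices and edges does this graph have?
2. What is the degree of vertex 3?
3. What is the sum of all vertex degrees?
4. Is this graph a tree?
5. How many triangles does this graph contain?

Count: 8 vertices, 11 edges.
Vertex 3 has neighbors [0, 2], degree = 2.
Handshaking lemma: 2 * 11 = 22.
A tree on 8 vertices has 7 edges. This graph has 11 edges (4 extra). Not a tree.
Number of triangles = 4.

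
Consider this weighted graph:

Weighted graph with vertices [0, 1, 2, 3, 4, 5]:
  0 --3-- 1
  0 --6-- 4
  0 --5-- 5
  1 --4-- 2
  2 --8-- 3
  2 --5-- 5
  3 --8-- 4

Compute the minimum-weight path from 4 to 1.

Using Dijkstra's algorithm from vertex 4:
Shortest path: 4 -> 0 -> 1
Total weight: 6 + 3 = 9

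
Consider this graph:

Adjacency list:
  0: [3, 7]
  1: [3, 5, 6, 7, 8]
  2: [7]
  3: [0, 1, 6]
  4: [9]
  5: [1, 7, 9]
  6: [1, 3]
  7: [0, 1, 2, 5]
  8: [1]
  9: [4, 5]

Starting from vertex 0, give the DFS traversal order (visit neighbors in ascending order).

DFS from vertex 0 (neighbors processed in ascending order):
Visit order: 0, 3, 1, 5, 7, 2, 9, 4, 6, 8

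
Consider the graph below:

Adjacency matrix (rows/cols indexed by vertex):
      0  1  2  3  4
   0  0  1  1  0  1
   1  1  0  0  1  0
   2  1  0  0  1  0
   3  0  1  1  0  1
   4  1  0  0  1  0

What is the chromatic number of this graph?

The graph has a maximum clique of size 2 (lower bound on chromatic number).
A valid 2-coloring: {0: 0, 1: 1, 2: 1, 3: 0, 4: 1}.
Chromatic number = 2.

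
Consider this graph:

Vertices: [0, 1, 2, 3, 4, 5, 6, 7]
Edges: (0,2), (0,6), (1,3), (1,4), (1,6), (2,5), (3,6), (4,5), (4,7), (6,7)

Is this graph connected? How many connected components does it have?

Checking connectivity: the graph has 1 connected component(s).
All vertices are reachable from each other. The graph IS connected.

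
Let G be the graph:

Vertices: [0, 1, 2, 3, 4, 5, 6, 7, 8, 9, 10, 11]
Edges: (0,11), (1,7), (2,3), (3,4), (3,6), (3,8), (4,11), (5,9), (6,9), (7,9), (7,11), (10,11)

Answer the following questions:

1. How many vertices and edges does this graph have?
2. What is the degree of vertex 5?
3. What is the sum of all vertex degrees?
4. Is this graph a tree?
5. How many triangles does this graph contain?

Count: 12 vertices, 12 edges.
Vertex 5 has neighbors [9], degree = 1.
Handshaking lemma: 2 * 12 = 24.
A tree on 12 vertices has 11 edges. This graph has 12 edges (1 extra). Not a tree.
Number of triangles = 0.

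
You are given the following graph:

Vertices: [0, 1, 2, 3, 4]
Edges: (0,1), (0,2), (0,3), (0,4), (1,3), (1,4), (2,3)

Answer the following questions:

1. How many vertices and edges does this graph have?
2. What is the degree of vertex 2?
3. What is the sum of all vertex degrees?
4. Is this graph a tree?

Count: 5 vertices, 7 edges.
Vertex 2 has neighbors [0, 3], degree = 2.
Handshaking lemma: 2 * 7 = 14.
A tree on 5 vertices has 4 edges. This graph has 7 edges (3 extra). Not a tree.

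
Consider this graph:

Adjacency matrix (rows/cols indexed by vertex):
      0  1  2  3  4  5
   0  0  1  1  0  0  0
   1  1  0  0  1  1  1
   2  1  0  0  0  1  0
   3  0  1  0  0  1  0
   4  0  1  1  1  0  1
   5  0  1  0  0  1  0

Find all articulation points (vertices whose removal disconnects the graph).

No articulation points. The graph is biconnected.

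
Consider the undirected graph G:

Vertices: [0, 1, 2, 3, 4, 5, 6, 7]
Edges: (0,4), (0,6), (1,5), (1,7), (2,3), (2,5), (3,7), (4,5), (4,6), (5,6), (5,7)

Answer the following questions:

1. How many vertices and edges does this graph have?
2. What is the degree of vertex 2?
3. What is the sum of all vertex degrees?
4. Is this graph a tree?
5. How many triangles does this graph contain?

Count: 8 vertices, 11 edges.
Vertex 2 has neighbors [3, 5], degree = 2.
Handshaking lemma: 2 * 11 = 22.
A tree on 8 vertices has 7 edges. This graph has 11 edges (4 extra). Not a tree.
Number of triangles = 3.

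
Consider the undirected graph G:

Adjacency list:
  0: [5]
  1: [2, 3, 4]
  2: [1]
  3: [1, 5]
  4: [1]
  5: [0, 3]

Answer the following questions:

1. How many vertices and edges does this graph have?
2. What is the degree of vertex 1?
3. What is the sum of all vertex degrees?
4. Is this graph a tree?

Count: 6 vertices, 5 edges.
Vertex 1 has neighbors [2, 3, 4], degree = 3.
Handshaking lemma: 2 * 5 = 10.
A graph is a tree iff it is connected and has exactly n-1 edges. This graph is connected (all 6 vertices in one component) and has 6-1 = 5 edges. It is a tree.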